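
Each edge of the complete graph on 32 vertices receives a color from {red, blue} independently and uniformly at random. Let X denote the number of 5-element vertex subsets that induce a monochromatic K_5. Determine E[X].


Let X = Σ_S X_S over the C(32, 5) = 201376 subsets S of size 5, where X_S = 1 if the K_5 on S is monochromatic.
For a fixed S, the K_5 on S has C(5, 2) = 10 edges. P[all 10 edges red] = (1/2)^10, and likewise for blue, so P[monochromatic] = 2·(1/2)^10 = 2^{1 − 10} = 1/512.
By linearity: E[X] = C(32, 5) · 2^{1 − 10} = 201376 · 1/512 = 6293/16.
Numerically: E[X] ≈ 393.312.

E[X] = C(32,5)·2^(1−C(5,2)) = 6293/16 ≈ 393.312.


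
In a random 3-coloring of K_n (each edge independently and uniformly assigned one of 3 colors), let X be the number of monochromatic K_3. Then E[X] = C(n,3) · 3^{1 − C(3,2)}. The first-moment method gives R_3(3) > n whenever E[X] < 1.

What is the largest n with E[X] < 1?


We need C(n, 3) · 3^{1 − 3} < 1, i.e. C(n, 3) < 3^{3 − 1} = 9.
Check values of n near the boundary:
  n = 3: C(3, 3) = 1; 1 < 9? YES
  n = 4: C(4, 3) = 4; 4 < 9? YES
  n = 5: C(5, 3) = 10; 10 < 9? NO
The largest n with C(n, 3) < 9 is n = 4 (where E[X] = 4/9 ≈ 0.444). Hence R_3(3) > 4, i.e. R_3(3) ≥ 5.

Largest n = 4; hence R_3(3) > 4.


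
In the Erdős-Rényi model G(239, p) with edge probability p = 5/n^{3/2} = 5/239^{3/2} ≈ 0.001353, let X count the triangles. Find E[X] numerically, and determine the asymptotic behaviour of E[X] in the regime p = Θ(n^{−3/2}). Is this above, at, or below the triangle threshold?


Number of potential triangles: C(239, 3) = 2246839.
Each occurs with probability p³ ≈ (0.001353)³ ≈ 2.478104e-09.
By linearity: E[X] = C(239, 3)·p³ ≈ 2246839 · 2.478104e-09 ≈ 0.0056.
Since α = 3/2 > 1, p = c/n^{3/2} = o(1/n) is below the triangle threshold p ~ 1/n. Asymptotically E[X] ~ (c³/6)·n^{3(1−α)} = (5³/6)·n^{-1.5} → 0, so by Markov's inequality G has no triangles w.h.p.

E[X] ≈ 0.0056; in regime p = Θ(1/n^{3/2}) E[X] tends to 0 (below the triangle threshold p ~ 1/n).


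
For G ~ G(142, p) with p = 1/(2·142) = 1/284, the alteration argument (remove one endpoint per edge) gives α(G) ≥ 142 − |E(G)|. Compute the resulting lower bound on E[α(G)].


E[|E(G)|] = C(142, 2)·p = 10011 · (1/284) = 141/4.
E[α(G)] ≥ n − E[|E(G)|] = 142 − 141/4 = 427/4.
Numerically: ≈ 106.75000.
(This is only a lower bound; the true E[α(G)] may be larger.)

E[α(G)] ≥ 427/4 ≈ 106.75000.


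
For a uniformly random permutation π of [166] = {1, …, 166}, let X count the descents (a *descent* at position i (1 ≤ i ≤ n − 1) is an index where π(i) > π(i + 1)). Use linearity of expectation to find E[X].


Write X = Σ X_I over i = 1, …, 165, with X_I the indicator of one descent.
There are 165 indicators.
For each fixed i, the pair (π(i), π(i+1)) is a uniformly random ordered pair of distinct values from {1, …, 166}; by symmetry P[π(i) > π(i+1)] = 1/2.
By linearity: E[X] = 165 · (1/2) = (166 − 1) · (1/2) = 165/2 ≈ 82.50000.

E[X] = 165/2 = 82.50000.


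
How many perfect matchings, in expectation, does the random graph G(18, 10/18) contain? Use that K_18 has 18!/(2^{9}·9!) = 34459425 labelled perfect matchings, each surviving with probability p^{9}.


K_18 has 18!/(2^{9}·9!) = 34459425 labelled perfect matchings.
For each such perfect matching H, let X_H = 1 if all 9 edges of H are present in G. Then P[X_H = 1] = p^{9} = (5/9)^{9} = 1953125/387420489.
By linearity of expectation: E[X] = Σ_H E[X_H] = 34459425 · p^{9} = 34459425 · 1953125/387420489 = 830908203125/4782969.
Numerically: E[X] ≈ 1.7372e+05.

E[X] = 34459425 · (5/9)^{9} = 830908203125/4782969 ≈ 1.7372e+05.


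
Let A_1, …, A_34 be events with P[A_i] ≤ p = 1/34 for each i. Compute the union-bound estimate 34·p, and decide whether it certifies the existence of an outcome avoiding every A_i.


Union bound: P[∪_{i=1}^{34} A_i] ≤ Σ_i P[A_i] ≤ 34·p = 34·(1/34) = 1.
Numerically: 1 ≈ 1.000000.
Is 1 < 1? NO.
Since the bound 1 is ≥ 1, the union bound is uninformative here; it does NOT by itself certify existence.

34·p = 1 ≈ 1.000000; existence NOT certified by the union bound.


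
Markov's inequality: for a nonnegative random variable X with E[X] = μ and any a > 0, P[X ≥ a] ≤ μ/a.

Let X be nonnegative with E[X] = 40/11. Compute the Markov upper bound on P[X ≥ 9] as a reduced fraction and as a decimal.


μ = E[X] = 40/11, a = 9.
Markov: P[X ≥ 9] ≤ μ/a = (40/11)/9 = 40/99.
Numerically: ≈ 0.40404.
(Since a = 9 > μ = 3.63636, the bound 40/99 is < 1 and informative.)

P[X ≥ 9] ≤ 40/99 ≈ 0.40404.


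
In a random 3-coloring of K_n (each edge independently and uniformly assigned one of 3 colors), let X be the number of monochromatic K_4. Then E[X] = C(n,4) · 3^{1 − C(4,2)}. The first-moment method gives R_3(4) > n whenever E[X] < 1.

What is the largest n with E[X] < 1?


We need C(n, 4) · 3^{1 − 6} < 1, i.e. C(n, 4) < 3^{6 − 1} = 243.
Check values of n near the boundary:
  n = 8: C(8, 4) = 70; 70 < 243? YES
  n = 9: C(9, 4) = 126; 126 < 243? YES
  n = 10: C(10, 4) = 210; 210 < 243? YES
  n = 11: C(11, 4) = 330; 330 < 243? NO
The largest n with C(n, 4) < 243 is n = 10 (where E[X] = 70/81 ≈ 0.864198). Hence R_3(4) > 10, i.e. R_3(4) ≥ 11.

Largest n = 10; hence R_3(4) > 10.


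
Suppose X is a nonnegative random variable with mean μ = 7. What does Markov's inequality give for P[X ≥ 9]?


μ = E[X] = 7, a = 9.
Markov: P[X ≥ 9] ≤ μ/a = (7)/9 = 7/9.
Numerically: ≈ 0.77778.
(Since a = 9 > μ = 7.00000, the bound 7/9 is < 1 and informative.)

P[X ≥ 9] ≤ 7/9 ≈ 0.77778.


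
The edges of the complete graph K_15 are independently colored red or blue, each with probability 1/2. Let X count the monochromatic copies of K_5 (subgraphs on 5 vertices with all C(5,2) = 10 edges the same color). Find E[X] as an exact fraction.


Let X = Σ_S X_S over the C(15, 5) = 3003 subsets S of size 5, where X_S = 1 if the K_5 on S is monochromatic.
For a fixed S, the K_5 on S has C(5, 2) = 10 edges. P[all 10 edges red] = (1/2)^10, and likewise for blue, so P[monochromatic] = 2·(1/2)^10 = 2^{1 − 10} = 1/512.
By linearity: E[X] = C(15, 5) · 2^{1 − 10} = 3003 · 1/512 = 3003/512.
Numerically: E[X] ≈ 5.86523.

E[X] = C(15,5)·2^(1−C(5,2)) = 3003/512 ≈ 5.86523.


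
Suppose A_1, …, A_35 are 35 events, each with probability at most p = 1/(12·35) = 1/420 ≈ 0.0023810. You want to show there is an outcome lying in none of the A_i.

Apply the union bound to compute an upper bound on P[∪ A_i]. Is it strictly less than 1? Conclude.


Union bound: P[∪_{i=1}^{35} A_i] ≤ Σ_i P[A_i] ≤ 35·p = 35·(1/420) = 1/12.
Numerically: 1/12 ≈ 0.0833333.
Is 1/12 < 1? YES.
Since P[∪ A_i] ≤ 1/12 < 1, the complement has P[∩ A_i^c] ≥ 1 − 1/12 = 11/12 > 0, so some outcome avoids every A_i.

35·p = 1/12 ≈ 0.0833333; existence CERTIFIED by the union bound.


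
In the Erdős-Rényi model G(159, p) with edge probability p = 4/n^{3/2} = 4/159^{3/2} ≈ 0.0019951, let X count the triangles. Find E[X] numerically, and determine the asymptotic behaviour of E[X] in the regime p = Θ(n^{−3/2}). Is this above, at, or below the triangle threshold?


Number of potential triangles: C(159, 3) = 657359.
Each occurs with probability p³ ≈ (0.0019951)³ ≈ 7.94132399e-09.
By linearity: E[X] = C(159, 3)·p³ ≈ 657359 · 7.94132399e-09 ≈ 0.005220.
Since α = 3/2 > 1, p = c/n^{3/2} = o(1/n) is below the triangle threshold p ~ 1/n. Asymptotically E[X] ~ (c³/6)·n^{3(1−α)} = (4³/6)·n^{-1.5} → 0, so by Markov's inequality G has no triangles w.h.p.

E[X] ≈ 0.005220; in regime p = Θ(1/n^{3/2}) E[X] tends to 0 (below the triangle threshold p ~ 1/n).


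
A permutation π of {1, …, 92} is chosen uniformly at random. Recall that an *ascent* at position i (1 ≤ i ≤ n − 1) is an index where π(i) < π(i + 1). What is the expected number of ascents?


Write X = Σ X_I over i = 1, …, 91, with X_I the indicator of one ascent.
There are 91 indicators.
For each fixed i, the pair (π(i), π(i+1)) is a uniformly random ordered pair of distinct values from {1, …, 92}; by symmetry P[π(i) < π(i+1)] = 1/2.
By linearity: E[X] = 91 · (1/2) = (92 − 1) · (1/2) = 91/2 ≈ 45.50000.

E[X] = 91/2 = 45.50000.


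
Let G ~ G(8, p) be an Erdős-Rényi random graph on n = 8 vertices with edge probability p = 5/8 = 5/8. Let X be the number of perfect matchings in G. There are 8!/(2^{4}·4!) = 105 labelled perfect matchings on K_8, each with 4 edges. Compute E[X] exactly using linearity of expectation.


K_8 has 8!/(2^{4}·4!) = 105 labelled perfect matchings.
For each such perfect matching H, let X_H = 1 if all 4 edges of H are present in G. Then P[X_H = 1] = p^{4} = (5/8)^{4} = 625/4096.
By linearity of expectation: E[X] = Σ_H E[X_H] = 105 · p^{4} = 105 · 625/4096 = 65625/4096.
Numerically: E[X] ≈ 16.022.

E[X] = 105 · (5/8)^{4} = 65625/4096 ≈ 16.022.


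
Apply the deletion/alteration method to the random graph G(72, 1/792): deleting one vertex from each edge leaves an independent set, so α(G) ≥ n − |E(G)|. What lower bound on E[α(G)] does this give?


E[|E(G)|] = C(72, 2)·p = 2556 · (1/792) = 71/22.
E[α(G)] ≥ n − E[|E(G)|] = 72 − 71/22 = 1513/22.
Numerically: ≈ 68.773.
(This is only a lower bound; the true E[α(G)] may be larger.)

E[α(G)] ≥ 1513/22 ≈ 68.773.


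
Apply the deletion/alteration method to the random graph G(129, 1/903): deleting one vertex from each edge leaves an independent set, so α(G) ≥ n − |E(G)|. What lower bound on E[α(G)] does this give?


E[|E(G)|] = C(129, 2)·p = 8256 · (1/903) = 64/7.
E[α(G)] ≥ n − E[|E(G)|] = 129 − 64/7 = 839/7.
Numerically: ≈ 119.857.
(This is only a lower bound; the true E[α(G)] may be larger.)

E[α(G)] ≥ 839/7 ≈ 119.857.


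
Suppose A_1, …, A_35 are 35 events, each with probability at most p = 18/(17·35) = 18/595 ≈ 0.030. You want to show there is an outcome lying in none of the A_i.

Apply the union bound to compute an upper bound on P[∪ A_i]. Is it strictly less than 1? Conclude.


Union bound: P[∪_{i=1}^{35} A_i] ≤ Σ_i P[A_i] ≤ 35·p = 35·(18/595) = 18/17.
Numerically: 18/17 ≈ 1.059.
Is 18/17 < 1? NO.
Since the bound 18/17 is ≥ 1, the union bound is uninformative here; it does NOT by itself certify existence.

35·p = 18/17 ≈ 1.059; existence NOT certified by the union bound.


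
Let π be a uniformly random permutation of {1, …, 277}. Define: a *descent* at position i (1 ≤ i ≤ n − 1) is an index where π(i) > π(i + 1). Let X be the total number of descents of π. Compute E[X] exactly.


Write X = Σ X_I over i = 1, …, 276, with X_I the indicator of one descent.
There are 276 indicators.
For each fixed i, the pair (π(i), π(i+1)) is a uniformly random ordered pair of distinct values from {1, …, 277}; by symmetry P[π(i) > π(i+1)] = 1/2.
By linearity: E[X] = 276 · (1/2) = (277 − 1) · (1/2) = 138 ≈ 138.000.

E[X] = 138 = 138.000.


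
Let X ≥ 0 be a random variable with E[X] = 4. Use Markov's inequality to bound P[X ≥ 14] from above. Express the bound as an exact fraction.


μ = E[X] = 4, a = 14.
Markov: P[X ≥ 14] ≤ μ/a = (4)/14 = 2/7.
Numerically: ≈ 0.285714.
(Since a = 14 > μ = 4.000000, the bound 2/7 is < 1 and informative.)

P[X ≥ 14] ≤ 2/7 ≈ 0.285714.


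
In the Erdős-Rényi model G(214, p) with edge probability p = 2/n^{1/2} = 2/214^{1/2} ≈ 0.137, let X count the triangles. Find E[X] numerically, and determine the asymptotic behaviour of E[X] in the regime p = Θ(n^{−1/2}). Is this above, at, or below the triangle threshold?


Number of potential triangles: C(214, 3) = 1610564.
Each occurs with probability p³ ≈ (0.137)³ ≈ 2.55546e-03.
By linearity: E[X] = C(214, 3)·p³ ≈ 1610564 · 2.55546e-03 ≈ 4115.734.
Since α = 1/2 < 1, p = c/n^{1/2} ≫ 1/n is above the triangle threshold p ~ 1/n. Asymptotically E[X] ~ (c³/6)·n^{3(1−α)} = (2³/6)·n^{1.5} → ∞; triangles are abundant w.h.p.

E[X] ≈ 4115.734; in regime p = Θ(1/n^{1/2}) E[X] diverges (above the triangle threshold p ~ 1/n).


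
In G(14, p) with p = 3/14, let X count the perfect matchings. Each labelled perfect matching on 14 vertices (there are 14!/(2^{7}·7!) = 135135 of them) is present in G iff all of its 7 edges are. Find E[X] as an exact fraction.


K_14 has 14!/(2^{7}·7!) = 135135 labelled perfect matchings.
For each such perfect matching H, let X_H = 1 if all 7 edges of H are present in G. Then P[X_H = 1] = p^{7} = (3/14)^{7} = 2187/105413504.
By linearity of expectation: E[X] = Σ_H E[X_H] = 135135 · p^{7} = 135135 · 2187/105413504 = 42220035/15059072.
Numerically: E[X] ≈ 2.80363.

E[X] = 135135 · (3/14)^{7} = 42220035/15059072 ≈ 2.80363.


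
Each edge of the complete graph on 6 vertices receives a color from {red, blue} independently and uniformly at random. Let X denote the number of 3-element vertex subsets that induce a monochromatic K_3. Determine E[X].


Let X = Σ_S X_S over the C(6, 3) = 20 subsets S of size 3, where X_S = 1 if the K_3 on S is monochromatic.
For a fixed S, the K_3 on S has C(3, 2) = 3 edges. P[all 3 edges red] = (1/2)^3, and likewise for blue, so P[monochromatic] = 2·(1/2)^3 = 2^{1 − 3} = 1/4.
By linearity of expectation: E[X] = C(6, 3) · 2^{1 − 3} = 20 · 1/4 = 5.
Numerically: E[X] ≈ 5.000000.

E[X] = C(6,3)·2^(1−C(3,2)) = 5 ≈ 5.000000.


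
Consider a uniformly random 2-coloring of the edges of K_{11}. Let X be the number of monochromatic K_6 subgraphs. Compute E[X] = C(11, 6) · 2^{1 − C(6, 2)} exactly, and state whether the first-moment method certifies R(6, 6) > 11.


E[X] = C(11, 6) · 2^{1 − 15} = 462 · 2^{−14} = 462/16384.
As a reduced fraction: E[X] = 231/8192 ≈ 0.028198.
Is E[X] < 1? YES.
Since E[X] < 1, there exists a 2-coloring of K_{11} with no monochromatic K_6; hence R(6, 6) > 11.

E[X] = 231/8192 ≈ 0.028198; E[X] < 1, so R(6, 6) > 11.


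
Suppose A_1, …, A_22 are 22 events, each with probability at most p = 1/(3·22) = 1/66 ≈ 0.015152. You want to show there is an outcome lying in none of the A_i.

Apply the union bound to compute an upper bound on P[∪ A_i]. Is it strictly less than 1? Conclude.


Union bound: P[∪_{i=1}^{22} A_i] ≤ Σ_i P[A_i] ≤ 22·p = 22·(1/66) = 1/3.
Numerically: 1/3 ≈ 0.333333.
Is 1/3 < 1? YES.
Since P[∪ A_i] ≤ 1/3 < 1, the complement has P[∩ A_i^c] ≥ 1 − 1/3 = 2/3 > 0, so some outcome avoids every A_i.

22·p = 1/3 ≈ 0.333333; existence CERTIFIED by the union bound.


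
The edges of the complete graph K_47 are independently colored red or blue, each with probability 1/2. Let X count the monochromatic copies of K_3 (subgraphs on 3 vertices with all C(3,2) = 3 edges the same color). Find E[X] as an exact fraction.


Let X = Σ_S X_S over the C(47, 3) = 16215 subsets S of size 3, where X_S = 1 if the K_3 on S is monochromatic.
For a fixed S, the K_3 on S has C(3, 2) = 3 edges. P[all 3 edges red] = (1/2)^3, and likewise for blue, so P[monochromatic] = 2·(1/2)^3 = 2^{1 − 3} = 1/4.
By linearity of expectation: E[X] = C(47, 3) · 2^{1 − 3} = 16215 · 1/4 = 16215/4.
Numerically: E[X] ≈ 4053.750.

E[X] = C(47,3)·2^(1−C(3,2)) = 16215/4 ≈ 4053.750.


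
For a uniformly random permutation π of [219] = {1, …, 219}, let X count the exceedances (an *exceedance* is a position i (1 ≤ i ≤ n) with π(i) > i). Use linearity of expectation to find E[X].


Write X = Σ_{i=1}^{219} X_i, where X_i = 1_{π(i) > i}.
For each fixed i, π(i) is uniform over {1, …, 219} (marginal of a uniform permutation), so P[π(i) > i] = (n − i)/n. Summing: Σ_{i=1}^{219} (n − i)/n = (0 + 1 + … + 218)/219 = 219(219 − 1)/(2·219) = (219 − 1)/2.
Hence E[X] = Σ_{i=1}^{219} (219 − i)/219 = 109 ≈ 109.00000.

E[X] = 109 = 109.00000.


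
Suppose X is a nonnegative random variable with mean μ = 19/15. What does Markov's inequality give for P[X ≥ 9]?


μ = E[X] = 19/15, a = 9.
Markov: P[X ≥ 9] ≤ μ/a = (19/15)/9 = 19/135.
Numerically: ≈ 0.141.
(Since a = 9 > μ = 1.267, the bound 19/135 is < 1 and informative.)

P[X ≥ 9] ≤ 19/135 ≈ 0.141.


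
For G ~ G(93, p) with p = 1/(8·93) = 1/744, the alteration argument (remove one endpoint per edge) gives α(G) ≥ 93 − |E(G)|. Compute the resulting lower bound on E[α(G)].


E[|E(G)|] = C(93, 2)·p = 4278 · (1/744) = 23/4.
E[α(G)] ≥ n − E[|E(G)|] = 93 − 23/4 = 349/4.
Numerically: ≈ 87.250000.
(This is only a lower bound; the true E[α(G)] may be larger.)

E[α(G)] ≥ 349/4 ≈ 87.250000.


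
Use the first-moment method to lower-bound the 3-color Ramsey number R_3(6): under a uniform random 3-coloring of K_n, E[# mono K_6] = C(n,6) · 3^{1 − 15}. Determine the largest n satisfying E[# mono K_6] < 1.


We need C(n, 6) · 3^{1 − 15} < 1, i.e. C(n, 6) < 3^{15 − 1} = 4782969.
Check values of n near the boundary:
  n = 40: C(40, 6) = 3838380; 3838380 < 4782969? YES
  n = 41: C(41, 6) = 4496388; 4496388 < 4782969? YES
  n = 42: C(42, 6) = 5245786; 5245786 < 4782969? NO
  n = 43: C(43, 6) = 6096454; 6096454 < 4782969? NO
The largest n with C(n, 6) < 4782969 is n = 41 (where E[X] = 1498796/1594323 ≈ 0.940). Hence R_3(6) > 41, i.e. R_3(6) ≥ 42.

Largest n = 41; hence R_3(6) > 41.


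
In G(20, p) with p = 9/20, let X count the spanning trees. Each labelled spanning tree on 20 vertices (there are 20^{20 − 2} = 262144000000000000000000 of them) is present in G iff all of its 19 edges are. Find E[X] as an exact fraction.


K_20 has 20^{20 − 2} = 262144000000000000000000 labelled spanning trees.
For each such spanning tree H, let X_H = 1 if all 19 edges of H are present in G. Then P[X_H = 1] = p^{19} = (9/20)^{19} = 1350851717672992089/5242880000000000000000000.
By linearity of expectation: E[X] = Σ_H E[X_H] = 262144000000000000000000 · p^{19} = 262144000000000000000000 · 1350851717672992089/5242880000000000000000000 = 1350851717672992089/20.
Numerically: E[X] ≈ 6.754e+16.

E[X] = 262144000000000000000000 · (9/20)^{19} = 1350851717672992089/20 ≈ 6.754e+16.


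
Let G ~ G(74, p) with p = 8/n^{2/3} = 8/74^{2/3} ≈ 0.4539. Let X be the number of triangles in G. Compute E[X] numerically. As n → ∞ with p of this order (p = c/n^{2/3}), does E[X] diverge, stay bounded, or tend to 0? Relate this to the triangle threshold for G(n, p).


Number of potential triangles: C(74, 3) = 64824.
Each occurs with probability p³ ≈ (0.4539)³ ≈ 9.349890e-02.
By linearity: E[X] = C(74, 3)·p³ ≈ 64824 · 9.349890e-02 ≈ 6060.9730.
Since α = 2/3 < 1, p = c/n^{2/3} ≫ 1/n is above the triangle threshold p ~ 1/n. Asymptotically E[X] ~ (c³/6)·n^{3(1−α)} = (8³/6)·n^{1} → ∞; triangles are abundant w.h.p.

E[X] ≈ 6060.9730; in regime p = Θ(1/n^{2/3}) E[X] diverges (above the triangle threshold p ~ 1/n).


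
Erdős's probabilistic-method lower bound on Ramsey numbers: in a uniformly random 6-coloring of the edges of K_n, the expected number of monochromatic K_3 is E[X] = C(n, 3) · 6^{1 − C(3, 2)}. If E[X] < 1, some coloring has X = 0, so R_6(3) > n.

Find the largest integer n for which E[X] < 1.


We need C(n, 3) · 6^{1 − 3} < 1, i.e. C(n, 3) < 6^{3 − 1} = 36.
Check values of n near the boundary:
  n = 3: C(3, 3) = 1; 1 < 36? YES
  n = 4: C(4, 3) = 4; 4 < 36? YES
  n = 5: C(5, 3) = 10; 10 < 36? YES
  n = 6: C(6, 3) = 20; 20 < 36? YES
  n = 7: C(7, 3) = 35; 35 < 36? YES
  n = 8: C(8, 3) = 56; 56 < 36? NO
  n = 9: C(9, 3) = 84; 84 < 36? NO
The largest n with C(n, 3) < 36 is n = 7 (where E[X] = 35/36 ≈ 0.972222). Hence R_6(3) > 7, i.e. R_6(3) ≥ 8.

Largest n = 7; hence R_6(3) > 7.


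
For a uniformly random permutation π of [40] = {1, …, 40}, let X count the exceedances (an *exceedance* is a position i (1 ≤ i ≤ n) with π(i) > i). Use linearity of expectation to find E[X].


Write X = Σ_{i=1}^{40} X_i, where X_i = 1_{π(i) > i}.
For each fixed i, π(i) is uniform over {1, …, 40} (marginal of a uniform permutation), so P[π(i) > i] = (n − i)/n. Summing: Σ_{i=1}^{40} (n − i)/n = (0 + 1 + … + 39)/40 = 40(40 − 1)/(2·40) = (40 − 1)/2.
Hence E[X] = Σ_{i=1}^{40} (40 − i)/40 = 39/2 ≈ 19.500.

E[X] = 39/2 = 19.500.


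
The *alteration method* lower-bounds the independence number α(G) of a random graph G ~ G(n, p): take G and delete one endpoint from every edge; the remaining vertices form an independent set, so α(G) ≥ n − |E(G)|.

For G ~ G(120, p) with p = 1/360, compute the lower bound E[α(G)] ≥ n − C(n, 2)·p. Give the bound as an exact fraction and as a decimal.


E[|E(G)|] = C(120, 2)·p = 7140 · (1/360) = 119/6.
E[α(G)] ≥ n − E[|E(G)|] = 120 − 119/6 = 601/6.
Numerically: ≈ 100.16667.
(This is only a lower bound; the true E[α(G)] may be larger.)

E[α(G)] ≥ 601/6 ≈ 100.16667.


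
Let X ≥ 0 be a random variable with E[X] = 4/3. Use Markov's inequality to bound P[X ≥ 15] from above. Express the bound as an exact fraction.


μ = E[X] = 4/3, a = 15.
Markov: P[X ≥ 15] ≤ μ/a = (4/3)/15 = 4/45.
Numerically: ≈ 0.0889.
(Since a = 15 > μ = 1.3333, the bound 4/45 is < 1 and informative.)

P[X ≥ 15] ≤ 4/45 ≈ 0.0889.


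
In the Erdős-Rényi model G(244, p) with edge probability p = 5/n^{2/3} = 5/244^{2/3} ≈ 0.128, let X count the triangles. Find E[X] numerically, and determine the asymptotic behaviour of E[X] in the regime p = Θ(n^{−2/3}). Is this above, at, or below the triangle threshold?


Number of potential triangles: C(244, 3) = 2391444.
Each occurs with probability p³ ≈ (0.128)³ ≈ 2.099570e-03.
By linearity: E[X] = C(244, 3)·p³ ≈ 2391444 · 2.099570e-03 ≈ 5021.0041.
Since α = 2/3 < 1, p = c/n^{2/3} ≫ 1/n is above the triangle threshold p ~ 1/n. Asymptotically E[X] ~ (c³/6)·n^{3(1−α)} = (5³/6)·n^{1} → ∞; triangles are abundant w.h.p.

E[X] ≈ 5021.0041; in regime p = Θ(1/n^{2/3}) E[X] diverges (above the triangle threshold p ~ 1/n).


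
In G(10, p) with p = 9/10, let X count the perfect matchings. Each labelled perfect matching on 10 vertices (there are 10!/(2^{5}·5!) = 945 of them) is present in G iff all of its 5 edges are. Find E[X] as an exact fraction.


K_10 has 10!/(2^{5}·5!) = 945 labelled perfect matchings.
For each such perfect matching H, let X_H = 1 if all 5 edges of H are present in G. Then P[X_H = 1] = p^{5} = (9/10)^{5} = 59049/100000.
By linearity of expectation: E[X] = Σ_H E[X_H] = 945 · p^{5} = 945 · 59049/100000 = 11160261/20000.
Numerically: E[X] ≈ 558.

E[X] = 945 · (9/10)^{5} = 11160261/20000 ≈ 558.


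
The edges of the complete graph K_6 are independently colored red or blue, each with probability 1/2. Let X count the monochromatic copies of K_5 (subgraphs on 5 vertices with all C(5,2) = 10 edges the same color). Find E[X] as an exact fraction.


Let X = Σ_S X_S over the C(6, 5) = 6 subsets S of size 5, where X_S = 1 if the K_5 on S is monochromatic.
For a fixed S, the K_5 on S has C(5, 2) = 10 edges. P[all 10 edges red] = (1/2)^10, and likewise for blue, so P[monochromatic] = 2·(1/2)^10 = 2^{1 − 10} = 1/512.
By linearity of expectation: E[X] = C(6, 5) · 2^{1 − 10} = 6 · 1/512 = 3/256.
Numerically: E[X] ≈ 0.01172.

E[X] = C(6,5)·2^(1−C(5,2)) = 3/256 ≈ 0.01172.


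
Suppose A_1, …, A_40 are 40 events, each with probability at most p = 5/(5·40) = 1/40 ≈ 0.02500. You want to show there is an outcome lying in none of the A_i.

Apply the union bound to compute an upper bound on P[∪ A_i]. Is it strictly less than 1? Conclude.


Union bound: P[∪_{i=1}^{40} A_i] ≤ Σ_i P[A_i] ≤ 40·p = 40·(1/40) = 1.
Numerically: 1 ≈ 1.00000.
Is 1 < 1? NO.
Since the bound 1 is ≥ 1, the union bound is uninformative here; it does NOT by itself certify existence.

40·p = 1 ≈ 1.00000; existence NOT certified by the union bound.


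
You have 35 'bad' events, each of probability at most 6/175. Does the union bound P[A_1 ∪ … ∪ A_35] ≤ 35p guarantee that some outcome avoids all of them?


Union bound: P[∪_{i=1}^{35} A_i] ≤ Σ_i P[A_i] ≤ 35·p = 35·(6/175) = 6/5.
Numerically: 6/5 ≈ 1.200000.
Is 6/5 < 1? NO.
Since the bound 6/5 is ≥ 1, the union bound is uninformative here; it does NOT by itself certify existence.

35·p = 6/5 ≈ 1.200000; existence NOT certified by the union bound.


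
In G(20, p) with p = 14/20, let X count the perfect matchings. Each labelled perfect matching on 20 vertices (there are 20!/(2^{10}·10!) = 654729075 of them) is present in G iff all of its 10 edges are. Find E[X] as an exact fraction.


K_20 has 20!/(2^{10}·10!) = 654729075 labelled perfect matchings.
For each such perfect matching H, let X_H = 1 if all 10 edges of H are present in G. Then P[X_H = 1] = p^{10} = (7/10)^{10} = 282475249/10000000000.
By linearity of expectation: E[X] = Σ_H E[X_H] = 654729075 · p^{10} = 654729075 · 282475249/10000000000 = 7397790339526587/400000000.
Numerically: E[X] ≈ 1.8494e+07.

E[X] = 654729075 · (7/10)^{10} = 7397790339526587/400000000 ≈ 1.8494e+07.


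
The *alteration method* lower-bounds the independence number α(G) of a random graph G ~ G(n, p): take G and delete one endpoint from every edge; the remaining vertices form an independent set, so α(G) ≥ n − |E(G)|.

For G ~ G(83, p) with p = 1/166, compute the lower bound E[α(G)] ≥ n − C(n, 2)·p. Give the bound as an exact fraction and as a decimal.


E[|E(G)|] = C(83, 2)·p = 3403 · (1/166) = 41/2.
E[α(G)] ≥ n − E[|E(G)|] = 83 − 41/2 = 125/2.
Numerically: ≈ 62.5000.
(This is only a lower bound; the true E[α(G)] may be larger.)

E[α(G)] ≥ 125/2 ≈ 62.5000.


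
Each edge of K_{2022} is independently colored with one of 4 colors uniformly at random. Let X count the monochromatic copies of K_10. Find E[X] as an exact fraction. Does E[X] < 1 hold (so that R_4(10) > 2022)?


E[X] = C(2022, 10) · 4^{1 − 45} = 307870445231474093395937796 · 4^{−44} = 307870445231474093395937796/309485009821345068724781056.
As a reduced fraction: E[X] = 76967611307868523348984449/77371252455336267181195264 ≈ 0.994783.
Is E[X] < 1? YES.
Since E[X] < 1, there exists a 4-coloring of K_{2022} with no monochromatic K_10; hence R_4(10) > 2022.

E[X] = 76967611307868523348984449/77371252455336267181195264 ≈ 0.994783; E[X] < 1, so R_4(10) > 2022.


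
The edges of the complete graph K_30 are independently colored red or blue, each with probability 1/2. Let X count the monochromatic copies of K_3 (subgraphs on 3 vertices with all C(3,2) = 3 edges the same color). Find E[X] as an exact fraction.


Let X = Σ_S X_S over the C(30, 3) = 4060 subsets S of size 3, where X_S = 1 if the K_3 on S is monochromatic.
For a fixed S, the K_3 on S has C(3, 2) = 3 edges. P[all 3 edges red] = (1/2)^3, and likewise for blue, so P[monochromatic] = 2·(1/2)^3 = 2^{1 − 3} = 1/4.
By linearity: E[X] = C(30, 3) · 2^{1 − 3} = 4060 · 1/4 = 1015.
Numerically: E[X] ≈ 1015.000000.

E[X] = C(30,3)·2^(1−C(3,2)) = 1015 ≈ 1015.000000.


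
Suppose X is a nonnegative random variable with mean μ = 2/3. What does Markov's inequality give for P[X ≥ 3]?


μ = E[X] = 2/3, a = 3.
Markov: P[X ≥ 3] ≤ μ/a = (2/3)/3 = 2/9.
Numerically: ≈ 0.22222.
(Since a = 3 > μ = 0.66667, the bound 2/9 is < 1 and informative.)

P[X ≥ 3] ≤ 2/9 ≈ 0.22222.


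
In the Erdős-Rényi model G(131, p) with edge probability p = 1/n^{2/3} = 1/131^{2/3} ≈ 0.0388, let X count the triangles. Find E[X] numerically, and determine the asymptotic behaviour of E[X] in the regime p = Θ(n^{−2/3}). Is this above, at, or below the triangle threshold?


Number of potential triangles: C(131, 3) = 366145.
Each occurs with probability p³ ≈ (0.0388)³ ≈ 5.82717e-05.
By linearity: E[X] = C(131, 3)·p³ ≈ 366145 · 5.82717e-05 ≈ 21.336.
Since α = 2/3 < 1, p = c/n^{2/3} ≫ 1/n is above the triangle threshold p ~ 1/n. Asymptotically E[X] ~ (c³/6)·n^{3(1−α)} = (1³/6)·n^{1} → ∞; triangles are abundant w.h.p.

E[X] ≈ 21.336; in regime p = Θ(1/n^{2/3}) E[X] diverges (above the triangle threshold p ~ 1/n).


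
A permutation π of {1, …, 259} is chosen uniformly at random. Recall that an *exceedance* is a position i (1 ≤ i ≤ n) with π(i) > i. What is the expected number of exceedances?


Write X = Σ_{i=1}^{259} X_i, where X_i = 1_{π(i) > i}.
For each fixed i, π(i) is uniform over {1, …, 259} (marginal of a uniform permutation), so P[π(i) > i] = (n − i)/n. Summing: Σ_{i=1}^{259} (n − i)/n = (0 + 1 + … + 258)/259 = 259(259 − 1)/(2·259) = (259 − 1)/2.
Hence E[X] = Σ_{i=1}^{259} (259 − i)/259 = 129 ≈ 129.0000.

E[X] = 129 = 129.0000.


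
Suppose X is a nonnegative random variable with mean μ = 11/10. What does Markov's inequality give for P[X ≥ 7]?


μ = E[X] = 11/10, a = 7.
Markov: P[X ≥ 7] ≤ μ/a = (11/10)/7 = 11/70.
Numerically: ≈ 0.1571.
(Since a = 7 > μ = 1.1000, the bound 11/70 is < 1 and informative.)

P[X ≥ 7] ≤ 11/70 ≈ 0.1571.


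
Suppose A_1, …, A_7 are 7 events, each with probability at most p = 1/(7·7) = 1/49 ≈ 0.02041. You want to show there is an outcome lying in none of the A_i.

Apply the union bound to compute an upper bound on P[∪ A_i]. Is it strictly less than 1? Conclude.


Union bound: P[∪_{i=1}^{7} A_i] ≤ Σ_i P[A_i] ≤ 7·p = 7·(1/49) = 1/7.
Numerically: 1/7 ≈ 0.14286.
Is 1/7 < 1? YES.
Since P[∪ A_i] ≤ 1/7 < 1, the complement has P[∩ A_i^c] ≥ 1 − 1/7 = 6/7 > 0, so some outcome avoids every A_i.

7·p = 1/7 ≈ 0.14286; existence CERTIFIED by the union bound.


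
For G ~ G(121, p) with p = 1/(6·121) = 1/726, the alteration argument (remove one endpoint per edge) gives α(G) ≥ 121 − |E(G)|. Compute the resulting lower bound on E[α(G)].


E[|E(G)|] = C(121, 2)·p = 7260 · (1/726) = 10.
E[α(G)] ≥ n − E[|E(G)|] = 121 − 10 = 111.
Numerically: ≈ 111.0000.
(This is only a lower bound; the true E[α(G)] may be larger.)

E[α(G)] ≥ 111 ≈ 111.0000.


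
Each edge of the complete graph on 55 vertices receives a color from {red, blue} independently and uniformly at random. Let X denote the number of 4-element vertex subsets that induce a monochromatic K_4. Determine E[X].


Let X = Σ_S X_S over the C(55, 4) = 341055 subsets S of size 4, where X_S = 1 if the K_4 on S is monochromatic.
For a fixed S, the K_4 on S has C(4, 2) = 6 edges. P[all 6 edges red] = (1/2)^6, and likewise for blue, so P[monochromatic] = 2·(1/2)^6 = 2^{1 − 6} = 1/32.
By linearity of expectation: E[X] = C(55, 4) · 2^{1 − 6} = 341055 · 1/32 = 341055/32.
Numerically: E[X] ≈ 10657.968750.

E[X] = C(55,4)·2^(1−C(4,2)) = 341055/32 ≈ 10657.968750.


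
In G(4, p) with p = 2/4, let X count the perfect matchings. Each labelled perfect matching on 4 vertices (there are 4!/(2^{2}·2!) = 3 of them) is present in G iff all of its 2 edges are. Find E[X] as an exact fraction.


K_4 has 4!/(2^{2}·2!) = 3 labelled perfect matchings.
For each such perfect matching H, let X_H = 1 if all 2 edges of H are present in G. Then P[X_H = 1] = p^{2} = (1/2)^{2} = 1/4.
By linearity of expectation: E[X] = Σ_H E[X_H] = 3 · p^{2} = 3 · 1/4 = 3/4.
Numerically: E[X] ≈ 0.75.

E[X] = 3 · (1/2)^{2} = 3/4 ≈ 0.75.


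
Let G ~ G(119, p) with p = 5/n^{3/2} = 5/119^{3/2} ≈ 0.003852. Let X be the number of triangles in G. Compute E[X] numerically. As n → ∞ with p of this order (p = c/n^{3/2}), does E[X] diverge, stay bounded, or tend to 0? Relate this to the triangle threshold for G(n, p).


Number of potential triangles: C(119, 3) = 273819.
Each occurs with probability p³ ≈ (0.003852)³ ≈ 5.714111e-08.
By linearity: E[X] = C(119, 3)·p³ ≈ 273819 · 5.714111e-08 ≈ 0.0156.
Since α = 3/2 > 1, p = c/n^{3/2} = o(1/n) is below the triangle threshold p ~ 1/n. Asymptotically E[X] ~ (c³/6)·n^{3(1−α)} = (5³/6)·n^{-1.5} → 0, so by Markov's inequality G has no triangles w.h.p.

E[X] ≈ 0.0156; in regime p = Θ(1/n^{3/2}) E[X] tends to 0 (below the triangle threshold p ~ 1/n).


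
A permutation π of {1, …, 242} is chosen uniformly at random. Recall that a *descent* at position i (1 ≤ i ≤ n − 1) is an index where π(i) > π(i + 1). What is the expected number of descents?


Write X = Σ X_I over i = 1, …, 241, with X_I the indicator of one descent.
There are 241 indicators.
For each fixed i, the pair (π(i), π(i+1)) is a uniformly random ordered pair of distinct values from {1, …, 242}; by symmetry P[π(i) > π(i+1)] = 1/2.
By linearity: E[X] = 241 · (1/2) = (242 − 1) · (1/2) = 241/2 ≈ 120.50000.

E[X] = 241/2 = 120.50000.


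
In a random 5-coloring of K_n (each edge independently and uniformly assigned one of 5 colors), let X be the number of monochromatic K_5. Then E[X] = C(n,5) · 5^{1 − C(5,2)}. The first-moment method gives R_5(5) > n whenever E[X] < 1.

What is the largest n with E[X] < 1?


We need C(n, 5) · 5^{1 − 10} < 1, i.e. C(n, 5) < 5^{10 − 1} = 1953125.
Check values of n near the boundary:
  n = 48: C(48, 5) = 1712304; 1712304 < 1953125? YES
  n = 49: C(49, 5) = 1906884; 1906884 < 1953125? YES
  n = 50: C(50, 5) = 2118760; 2118760 < 1953125? NO
  n = 51: C(51, 5) = 2349060; 2349060 < 1953125? NO
  n = 52: C(52, 5) = 2598960; 2598960 < 1953125? NO
The largest n with C(n, 5) < 1953125 is n = 49 (where E[X] = 1906884/1953125 ≈ 0.97632). Hence R_5(5) > 49, i.e. R_5(5) ≥ 50.

Largest n = 49; hence R_5(5) > 49.


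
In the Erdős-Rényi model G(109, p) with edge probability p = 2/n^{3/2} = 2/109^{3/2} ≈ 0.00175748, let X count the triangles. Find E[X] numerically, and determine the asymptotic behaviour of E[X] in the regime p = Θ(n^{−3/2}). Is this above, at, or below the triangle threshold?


Number of potential triangles: C(109, 3) = 209934.
Each occurs with probability p³ ≈ (0.00175748)³ ≈ 5.42838631e-09.
By linearity: E[X] = C(109, 3)·p³ ≈ 209934 · 5.42838631e-09 ≈ 0.001140.
Since α = 3/2 > 1, p = c/n^{3/2} = o(1/n) is below the triangle threshold p ~ 1/n. Asymptotically E[X] ~ (c³/6)·n^{3(1−α)} = (2³/6)·n^{-1.5} → 0, so by Markov's inequality G has no triangles w.h.p.

E[X] ≈ 0.001140; in regime p = Θ(1/n^{3/2}) E[X] tends to 0 (below the triangle threshold p ~ 1/n).


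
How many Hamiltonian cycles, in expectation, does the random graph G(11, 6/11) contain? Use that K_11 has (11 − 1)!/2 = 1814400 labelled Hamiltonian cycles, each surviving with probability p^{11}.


K_11 has (11 − 1)!/2 = 1814400 labelled Hamiltonian cycles.
For each such Hamiltonian cycle H, let X_H = 1 if all 11 edges of H are present in G. Then P[X_H = 1] = p^{11} = (6/11)^{11} = 362797056/285311670611.
By linearity: E[X] = Σ_H E[X_H] = 1814400 · p^{11} = 1814400 · 362797056/285311670611 = 658258978406400/285311670611.
Numerically: E[X] ≈ 2307.16.

E[X] = 1814400 · (6/11)^{11} = 658258978406400/285311670611 ≈ 2307.16.


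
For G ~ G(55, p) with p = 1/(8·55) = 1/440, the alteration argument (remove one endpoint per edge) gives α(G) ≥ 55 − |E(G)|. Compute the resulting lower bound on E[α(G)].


E[|E(G)|] = C(55, 2)·p = 1485 · (1/440) = 27/8.
E[α(G)] ≥ n − E[|E(G)|] = 55 − 27/8 = 413/8.
Numerically: ≈ 51.6250.
(This is only a lower bound; the true E[α(G)] may be larger.)

E[α(G)] ≥ 413/8 ≈ 51.6250.


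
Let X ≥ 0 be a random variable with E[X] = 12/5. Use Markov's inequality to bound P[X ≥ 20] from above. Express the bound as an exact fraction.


μ = E[X] = 12/5, a = 20.
Markov: P[X ≥ 20] ≤ μ/a = (12/5)/20 = 3/25.
Numerically: ≈ 0.120000.
(Since a = 20 > μ = 2.400000, the bound 3/25 is < 1 and informative.)

P[X ≥ 20] ≤ 3/25 ≈ 0.120000.


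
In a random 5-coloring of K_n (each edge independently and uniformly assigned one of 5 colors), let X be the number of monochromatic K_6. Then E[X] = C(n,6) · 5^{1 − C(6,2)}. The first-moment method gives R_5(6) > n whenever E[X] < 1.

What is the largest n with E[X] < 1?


We need C(n, 6) · 5^{1 − 15} < 1, i.e. C(n, 6) < 5^{15 − 1} = 6103515625.
Check values of n near the boundary:
  n = 128: C(128, 6) = 5423611200; 5423611200 < 6103515625? YES
  n = 129: C(129, 6) = 5688177600; 5688177600 < 6103515625? YES
  n = 130: C(130, 6) = 5963412000; 5963412000 < 6103515625? YES
  n = 131: C(131, 6) = 6249655776; 6249655776 < 6103515625? NO
  n = 132: C(132, 6) = 6547258432; 6547258432 < 6103515625? NO
The largest n with C(n, 6) < 6103515625 is n = 130 (where E[X] = 47707296/48828125 ≈ 0.977). Hence R_5(6) > 130, i.e. R_5(6) ≥ 131.

Largest n = 130; hence R_5(6) > 130.


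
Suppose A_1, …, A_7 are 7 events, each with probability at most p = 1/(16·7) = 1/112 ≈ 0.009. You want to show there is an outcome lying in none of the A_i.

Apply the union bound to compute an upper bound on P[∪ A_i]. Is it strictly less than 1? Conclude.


Union bound: P[∪_{i=1}^{7} A_i] ≤ Σ_i P[A_i] ≤ 7·p = 7·(1/112) = 1/16.
Numerically: 1/16 ≈ 0.062.
Is 1/16 < 1? YES.
Since P[∪ A_i] ≤ 1/16 < 1, the complement has P[∩ A_i^c] ≥ 1 − 1/16 = 15/16 > 0, so some outcome avoids every A_i.

7·p = 1/16 ≈ 0.062; existence CERTIFIED by the union bound.


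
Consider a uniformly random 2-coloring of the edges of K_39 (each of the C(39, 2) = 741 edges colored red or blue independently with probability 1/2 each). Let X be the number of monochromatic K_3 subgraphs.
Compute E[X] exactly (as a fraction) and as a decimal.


Let X = Σ_S X_S over the C(39, 3) = 9139 subsets S of size 3, where X_S = 1 if the K_3 on S is monochromatic.
For a fixed S, the K_3 on S has C(3, 2) = 3 edges. P[all 3 edges red] = (1/2)^3, and likewise for blue, so P[monochromatic] = 2·(1/2)^3 = 2^{1 − 3} = 1/4.
By linearity of expectation: E[X] = C(39, 3) · 2^{1 − 3} = 9139 · 1/4 = 9139/4.
Numerically: E[X] ≈ 2284.75000.

E[X] = C(39,3)·2^(1−C(3,2)) = 9139/4 ≈ 2284.75000.


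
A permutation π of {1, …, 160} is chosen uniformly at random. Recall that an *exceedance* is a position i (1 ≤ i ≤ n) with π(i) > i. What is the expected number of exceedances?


Write X = Σ_{i=1}^{160} X_i, where X_i = 1_{π(i) > i}.
For each fixed i, π(i) is uniform over {1, …, 160} (marginal of a uniform permutation), so P[π(i) > i] = (n − i)/n. Summing: Σ_{i=1}^{160} (n − i)/n = (0 + 1 + … + 159)/160 = 160(160 − 1)/(2·160) = (160 − 1)/2.
Hence E[X] = Σ_{i=1}^{160} (160 − i)/160 = 159/2 ≈ 79.500000.

E[X] = 159/2 = 79.500000.


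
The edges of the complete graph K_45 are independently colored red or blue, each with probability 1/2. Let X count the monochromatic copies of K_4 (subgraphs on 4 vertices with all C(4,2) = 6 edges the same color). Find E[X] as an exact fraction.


Let X = Σ_S X_S over the C(45, 4) = 148995 subsets S of size 4, where X_S = 1 if the K_4 on S is monochromatic.
For a fixed S, the K_4 on S has C(4, 2) = 6 edges. P[all 6 edges red] = (1/2)^6, and likewise for blue, so P[monochromatic] = 2·(1/2)^6 = 2^{1 − 6} = 1/32.
By linearity: E[X] = C(45, 4) · 2^{1 − 6} = 148995 · 1/32 = 148995/32.
Numerically: E[X] ≈ 4656.093750.

E[X] = C(45,4)·2^(1−C(4,2)) = 148995/32 ≈ 4656.093750.


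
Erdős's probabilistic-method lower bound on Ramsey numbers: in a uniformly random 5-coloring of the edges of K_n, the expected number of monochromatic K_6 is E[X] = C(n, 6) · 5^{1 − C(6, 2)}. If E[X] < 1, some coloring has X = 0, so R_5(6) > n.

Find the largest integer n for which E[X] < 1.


We need C(n, 6) · 5^{1 − 15} < 1, i.e. C(n, 6) < 5^{15 − 1} = 6103515625.
Check values of n near the boundary:
  n = 125: C(125, 6) = 4690625500; 4690625500 < 6103515625? YES
  n = 126: C(126, 6) = 4925156775; 4925156775 < 6103515625? YES
  n = 127: C(127, 6) = 5169379425; 5169379425 < 6103515625? YES
  n = 128: C(128, 6) = 5423611200; 5423611200 < 6103515625? YES
  n = 129: C(129, 6) = 5688177600; 5688177600 < 6103515625? YES
  n = 130: C(130, 6) = 5963412000; 5963412000 < 6103515625? YES
  n = 131: C(131, 6) = 6249655776; 6249655776 < 6103515625? NO
  n = 132: C(132, 6) = 6547258432; 6547258432 < 6103515625? NO
The largest n with C(n, 6) < 6103515625 is n = 130 (where E[X] = 47707296/48828125 ≈ 0.97705). Hence R_5(6) > 130, i.e. R_5(6) ≥ 131.

Largest n = 130; hence R_5(6) > 130.
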